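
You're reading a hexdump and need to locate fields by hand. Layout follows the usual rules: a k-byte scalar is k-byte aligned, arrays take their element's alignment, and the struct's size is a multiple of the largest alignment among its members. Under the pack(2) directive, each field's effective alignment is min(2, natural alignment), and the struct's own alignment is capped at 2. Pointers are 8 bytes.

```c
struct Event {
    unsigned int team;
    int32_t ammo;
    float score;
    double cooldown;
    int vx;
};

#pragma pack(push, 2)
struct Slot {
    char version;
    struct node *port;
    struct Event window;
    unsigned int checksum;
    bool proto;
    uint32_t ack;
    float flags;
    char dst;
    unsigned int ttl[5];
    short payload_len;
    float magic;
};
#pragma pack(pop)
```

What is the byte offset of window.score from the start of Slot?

18

Event: team at 0 (size 4, align 4) → ends 4; ammo at 4 (size 4, align 4) → ends 8; score at 8 (size 4, align 4) → ends 12; pad 4 to align 8 for cooldown; cooldown at 16 (size 8, align 8) → ends 24; vx at 24 (size 4, align 4) → ends 28; tail pad 4 to reach multiple of 8; total 32 bytes, alignment 8
version at 0 (size 1, align 1) → ends 1
pad 1 to align 2 for port
port at 2 (size 8, align 2) → ends 10
window at 10 (size 32, align 2) → ends 42
within Event: score at 8
10 + 8 = 18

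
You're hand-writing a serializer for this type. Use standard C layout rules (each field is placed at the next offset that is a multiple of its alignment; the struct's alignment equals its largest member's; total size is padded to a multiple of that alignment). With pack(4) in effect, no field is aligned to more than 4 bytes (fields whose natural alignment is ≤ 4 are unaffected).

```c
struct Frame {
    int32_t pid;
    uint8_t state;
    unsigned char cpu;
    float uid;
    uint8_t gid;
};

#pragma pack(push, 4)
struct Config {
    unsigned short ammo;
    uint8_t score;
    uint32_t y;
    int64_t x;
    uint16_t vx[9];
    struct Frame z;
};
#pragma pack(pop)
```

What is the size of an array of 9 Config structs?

Frame: @0: pid [4B, align 4] → 4; @4: state [1B, align 1] → 5; @5: cpu [1B, align 1] → 6; +2 pad (align 4); @8: uid [4B, align 4] → 12; @12: gid [1B, align 1] → 13; +3 tail pad (align 4); size 16, align 4
@0: ammo [2B, align 2] → 2
@2: score [1B, align 1] → 3
+1 pad (align 4)
@4: y [4B, align 4] → 8
@8: x [8B, align 4] → 16
@16: vx [18B, align 2] → 34
+2 pad (align 4)
@36: z [16B, align 4] → 52
size 52, align 4
array of 9: 9 × 52 = 468

468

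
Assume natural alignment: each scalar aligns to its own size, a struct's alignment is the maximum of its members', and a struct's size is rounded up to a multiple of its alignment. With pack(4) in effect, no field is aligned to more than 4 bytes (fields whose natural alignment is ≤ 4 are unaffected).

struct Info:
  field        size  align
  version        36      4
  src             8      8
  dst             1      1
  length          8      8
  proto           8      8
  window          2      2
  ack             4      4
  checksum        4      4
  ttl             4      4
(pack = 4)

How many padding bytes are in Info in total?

5

version at 0 (size 36, align 4) → ends 36
src at 36 (size 8, align 4) → ends 44
dst at 44 (size 1, align 1) → ends 45
pad 3 to align 4 for length
length at 48 (size 8, align 4) → ends 56
proto at 56 (size 8, align 4) → ends 64
window at 64 (size 2, align 2) → ends 66
pad 2 to align 4 for ack
ack at 68 (size 4, align 4) → ends 72
checksum at 72 (size 4, align 4) → ends 76
ttl at 76 (size 4, align 4) → ends 80
total 80 bytes, alignment 4
data bytes 75, size 80 → padding 5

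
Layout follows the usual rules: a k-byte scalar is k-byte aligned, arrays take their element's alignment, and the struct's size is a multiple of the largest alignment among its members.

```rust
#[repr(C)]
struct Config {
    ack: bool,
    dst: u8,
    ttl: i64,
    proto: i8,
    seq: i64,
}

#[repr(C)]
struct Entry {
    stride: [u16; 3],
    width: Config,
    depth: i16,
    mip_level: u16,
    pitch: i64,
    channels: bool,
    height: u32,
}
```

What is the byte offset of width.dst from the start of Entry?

Config: 0..1  ack  (1B, 1-aligned); 1..2  dst  (1B, 1-aligned); 2..8  -- padding (6B); 8..16  ttl  (8B, 8-aligned); 16..17  proto  (1B, 1-aligned); 17..24  -- padding (7B); 24..32  seq  (8B, 8-aligned); sizeof = 32, alignof = 8
0..6  stride  (6B, 2-aligned)
6..8  -- padding (2B)
8..40  width  (32B, 8-aligned)
within Config: dst at 1
8 + 1 = 9

9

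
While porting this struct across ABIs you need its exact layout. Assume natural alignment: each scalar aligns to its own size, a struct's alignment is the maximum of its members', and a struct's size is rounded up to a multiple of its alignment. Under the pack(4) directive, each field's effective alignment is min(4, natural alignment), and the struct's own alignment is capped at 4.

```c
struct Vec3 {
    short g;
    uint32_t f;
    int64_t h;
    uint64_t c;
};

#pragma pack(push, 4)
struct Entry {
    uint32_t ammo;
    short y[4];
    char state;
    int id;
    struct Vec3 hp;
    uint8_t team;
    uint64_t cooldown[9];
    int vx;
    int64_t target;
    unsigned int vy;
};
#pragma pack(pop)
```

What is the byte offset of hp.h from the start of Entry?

28

Vec3: @0: g [2B, align 2] → 2; +2 pad (align 4); @4: f [4B, align 4] → 8; @8: h [8B, align 8] → 16; @16: c [8B, align 8] → 24; size 24, align 8
@0: ammo [4B, align 4] → 4
@4: y [8B, align 2] → 12
@12: state [1B, align 1] → 13
+3 pad (align 4)
@16: id [4B, align 4] → 20
@20: hp [24B, align 4] → 44
within Vec3: h at 8
20 + 8 = 28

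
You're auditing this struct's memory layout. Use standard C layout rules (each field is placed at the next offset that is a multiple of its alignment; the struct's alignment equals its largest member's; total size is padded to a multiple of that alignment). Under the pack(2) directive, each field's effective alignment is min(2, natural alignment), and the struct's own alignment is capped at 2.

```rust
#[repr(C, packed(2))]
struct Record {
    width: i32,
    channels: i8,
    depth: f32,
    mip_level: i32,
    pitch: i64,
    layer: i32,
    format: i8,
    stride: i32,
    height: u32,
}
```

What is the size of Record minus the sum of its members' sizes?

0..4  width  (4B, 2-aligned)
4..5  channels  (1B, 1-aligned)
5..6  -- padding (1B)
6..10  depth  (4B, 2-aligned)
10..14  mip_level  (4B, 2-aligned)
14..22  pitch  (8B, 2-aligned)
22..26  layer  (4B, 2-aligned)
26..27  format  (1B, 1-aligned)
27..28  -- padding (1B)
28..32  stride  (4B, 2-aligned)
32..36  height  (4B, 2-aligned)
sizeof = 36, alignof = 2
data bytes 34, size 36 → padding 2

2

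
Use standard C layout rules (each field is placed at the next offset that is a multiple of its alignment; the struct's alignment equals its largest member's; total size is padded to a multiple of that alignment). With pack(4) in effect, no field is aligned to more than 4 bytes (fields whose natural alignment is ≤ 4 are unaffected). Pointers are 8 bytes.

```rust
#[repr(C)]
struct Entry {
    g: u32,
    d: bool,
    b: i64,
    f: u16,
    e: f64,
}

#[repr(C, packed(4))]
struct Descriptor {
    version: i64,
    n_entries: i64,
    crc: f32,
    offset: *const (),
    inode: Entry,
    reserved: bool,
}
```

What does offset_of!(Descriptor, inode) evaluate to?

28

Entry: 0..4  g  (4B, 4-aligned); 4..5  d  (1B, 1-aligned); 5..8  -- padding (3B); 8..16  b  (8B, 8-aligned); 16..18  f  (2B, 2-aligned); 18..24  -- padding (6B); 24..32  e  (8B, 8-aligned); sizeof = 32, alignof = 8
0..8  version  (8B, 4-aligned)
8..16  n_entries  (8B, 4-aligned)
16..20  crc  (4B, 4-aligned)
20..28  offset  (8B, 4-aligned)
28..60  inode  (32B, 4-aligned)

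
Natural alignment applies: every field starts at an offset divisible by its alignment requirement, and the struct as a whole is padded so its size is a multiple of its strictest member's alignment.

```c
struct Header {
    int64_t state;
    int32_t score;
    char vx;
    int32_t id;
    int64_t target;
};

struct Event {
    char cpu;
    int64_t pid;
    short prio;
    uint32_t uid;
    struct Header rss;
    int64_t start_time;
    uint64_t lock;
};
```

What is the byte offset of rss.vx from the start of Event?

Header: state at 0 (size 8, align 8) → ends 8; score at 8 (size 4, align 4) → ends 12; vx at 12 (size 1, align 1) → ends 13; pad 3 to align 4 for id; id at 16 (size 4, align 4) → ends 20; pad 4 to align 8 for target; target at 24 (size 8, align 8) → ends 32; total 32 bytes, alignment 8
cpu at 0 (size 1, align 1) → ends 1
pad 7 to align 8 for pid
pid at 8 (size 8, align 8) → ends 16
prio at 16 (size 2, align 2) → ends 18
pad 2 to align 4 for uid
uid at 20 (size 4, align 4) → ends 24
rss at 24 (size 32, align 8) → ends 56
within Header: vx at 12
24 + 12 = 36

36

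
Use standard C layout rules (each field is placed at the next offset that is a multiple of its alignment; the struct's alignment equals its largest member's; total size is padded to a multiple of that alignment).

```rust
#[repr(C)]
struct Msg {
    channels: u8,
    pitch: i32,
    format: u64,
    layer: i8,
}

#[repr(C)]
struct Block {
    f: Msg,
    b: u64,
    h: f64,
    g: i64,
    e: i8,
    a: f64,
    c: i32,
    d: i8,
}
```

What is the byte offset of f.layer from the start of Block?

16

Msg: channels at 0 (size 1, align 1) → ends 1; pad 3 to align 4 for pitch; pitch at 4 (size 4, align 4) → ends 8; format at 8 (size 8, align 8) → ends 16; layer at 16 (size 1, align 1) → ends 17; tail pad 7 to reach multiple of 8; total 24 bytes, alignment 8
f at 0 (size 24, align 8) → ends 24
within Msg: layer at 16
0 + 16 = 16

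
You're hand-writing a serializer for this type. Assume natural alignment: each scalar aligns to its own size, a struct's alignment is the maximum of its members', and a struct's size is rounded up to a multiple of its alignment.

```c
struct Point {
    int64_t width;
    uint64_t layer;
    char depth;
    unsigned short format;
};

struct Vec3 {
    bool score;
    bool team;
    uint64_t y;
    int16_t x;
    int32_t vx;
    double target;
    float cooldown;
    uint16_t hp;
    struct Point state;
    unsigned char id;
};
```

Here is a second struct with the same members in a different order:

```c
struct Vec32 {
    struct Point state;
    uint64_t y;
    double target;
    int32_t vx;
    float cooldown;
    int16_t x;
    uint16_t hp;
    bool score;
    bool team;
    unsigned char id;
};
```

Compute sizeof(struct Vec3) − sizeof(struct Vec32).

Point: width at 0 (size 8, align 8) → ends 8; layer at 8 (size 8, align 8) → ends 16; depth at 16 (size 1, align 1) → ends 17; pad 1 to align 2 for format; format at 18 (size 2, align 2) → ends 20; tail pad 4 to reach multiple of 8; total 24 bytes, alignment 8
score at 0 (size 1, align 1) → ends 1
team at 1 (size 1, align 1) → ends 2
pad 6 to align 8 for y
y at 8 (size 8, align 8) → ends 16
x at 16 (size 2, align 2) → ends 18
pad 2 to align 4 for vx
vx at 20 (size 4, align 4) → ends 24
target at 24 (size 8, align 8) → ends 32
cooldown at 32 (size 4, align 4) → ends 36
hp at 36 (size 2, align 2) → ends 38
pad 2 to align 8 for state
state at 40 (size 24, align 8) → ends 64
id at 64 (size 1, align 1) → ends 65
tail pad 7 to reach multiple of 8
total 72 bytes, alignment 8
— Vec32 —
state at 0 (size 24, align 8) → ends 24
y at 24 (size 8, align 8) → ends 32
target at 32 (size 8, align 8) → ends 40
vx at 40 (size 4, align 4) → ends 44
cooldown at 44 (size 4, align 4) → ends 48
x at 48 (size 2, align 2) → ends 50
hp at 50 (size 2, align 2) → ends 52
score at 52 (size 1, align 1) → ends 53
team at 53 (size 1, align 1) → ends 54
id at 54 (size 1, align 1) → ends 55
tail pad 1 to reach multiple of 8
total 56 bytes, alignment 8
72 − 56 = 16

16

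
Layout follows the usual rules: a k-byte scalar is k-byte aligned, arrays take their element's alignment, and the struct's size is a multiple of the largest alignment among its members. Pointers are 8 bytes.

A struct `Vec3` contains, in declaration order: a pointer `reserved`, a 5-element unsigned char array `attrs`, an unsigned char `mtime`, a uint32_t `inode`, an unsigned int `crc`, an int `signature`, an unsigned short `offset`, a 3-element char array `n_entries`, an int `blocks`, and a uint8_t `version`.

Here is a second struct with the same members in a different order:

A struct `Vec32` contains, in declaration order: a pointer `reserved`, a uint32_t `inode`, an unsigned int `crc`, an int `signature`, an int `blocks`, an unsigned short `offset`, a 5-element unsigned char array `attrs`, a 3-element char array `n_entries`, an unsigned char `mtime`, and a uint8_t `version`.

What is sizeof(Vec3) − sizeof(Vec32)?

8

0..8  reserved  (8B, 8-aligned)
8..13  attrs  (5B, 1-aligned)
13..14  mtime  (1B, 1-aligned)
14..16  -- padding (2B)
16..20  inode  (4B, 4-aligned)
20..24  crc  (4B, 4-aligned)
24..28  signature  (4B, 4-aligned)
28..30  offset  (2B, 2-aligned)
30..33  n_entries  (3B, 1-aligned)
33..36  -- padding (3B)
36..40  blocks  (4B, 4-aligned)
40..41  version  (1B, 1-aligned)
41..48  -- tail padding (7B)
sizeof = 48, alignof = 8
— Vec32 —
0..8  reserved  (8B, 8-aligned)
8..12  inode  (4B, 4-aligned)
12..16  crc  (4B, 4-aligned)
16..20  signature  (4B, 4-aligned)
20..24  blocks  (4B, 4-aligned)
24..26  offset  (2B, 2-aligned)
26..31  attrs  (5B, 1-aligned)
31..34  n_entries  (3B, 1-aligned)
34..35  mtime  (1B, 1-aligned)
35..36  version  (1B, 1-aligned)
36..40  -- tail padding (4B)
sizeof = 40, alignof = 8
48 − 40 = 8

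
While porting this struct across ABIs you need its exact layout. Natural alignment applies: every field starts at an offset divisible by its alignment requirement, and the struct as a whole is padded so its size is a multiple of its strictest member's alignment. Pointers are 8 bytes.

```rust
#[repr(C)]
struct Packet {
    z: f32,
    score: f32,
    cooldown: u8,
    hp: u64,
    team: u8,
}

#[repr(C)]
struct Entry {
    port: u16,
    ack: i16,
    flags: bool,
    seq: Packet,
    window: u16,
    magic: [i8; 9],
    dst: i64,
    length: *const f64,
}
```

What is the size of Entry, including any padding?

Packet: 0..4  z  (4B, 4-aligned); 4..8  score  (4B, 4-aligned); 8..9  cooldown  (1B, 1-aligned); 9..16  -- padding (7B); 16..24  hp  (8B, 8-aligned); 24..25  team  (1B, 1-aligned); 25..32  -- tail padding (7B); sizeof = 32, alignof = 8
0..2  port  (2B, 2-aligned)
2..4  ack  (2B, 2-aligned)
4..5  flags  (1B, 1-aligned)
5..8  -- padding (3B)
8..40  seq  (32B, 8-aligned)
40..42  window  (2B, 2-aligned)
42..51  magic  (9B, 1-aligned)
51..56  -- padding (5B)
56..64  dst  (8B, 8-aligned)
64..72  length  (8B, 8-aligned)
sizeof = 72, alignof = 8

72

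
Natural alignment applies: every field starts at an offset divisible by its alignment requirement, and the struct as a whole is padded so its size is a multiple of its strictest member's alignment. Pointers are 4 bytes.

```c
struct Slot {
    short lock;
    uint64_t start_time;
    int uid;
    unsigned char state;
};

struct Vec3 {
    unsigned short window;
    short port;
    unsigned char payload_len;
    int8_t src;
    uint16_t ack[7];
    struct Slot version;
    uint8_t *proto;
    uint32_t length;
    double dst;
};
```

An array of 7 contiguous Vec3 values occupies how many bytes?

448

Slot: 0..2  lock  (2B, 2-aligned); 2..8  -- padding (6B); 8..16  start_time  (8B, 8-aligned); 16..20  uid  (4B, 4-aligned); 20..21  state  (1B, 1-aligned); 21..24  -- tail padding (3B); sizeof = 24, alignof = 8
0..2  window  (2B, 2-aligned)
2..4  port  (2B, 2-aligned)
4..5  payload_len  (1B, 1-aligned)
5..6  src  (1B, 1-aligned)
6..20  ack  (14B, 2-aligned)
20..24  -- padding (4B)
24..48  version  (24B, 8-aligned)
48..52  proto  (4B, 4-aligned)
52..56  length  (4B, 4-aligned)
56..64  dst  (8B, 8-aligned)
sizeof = 64, alignof = 8
array of 7: 7 × 64 = 448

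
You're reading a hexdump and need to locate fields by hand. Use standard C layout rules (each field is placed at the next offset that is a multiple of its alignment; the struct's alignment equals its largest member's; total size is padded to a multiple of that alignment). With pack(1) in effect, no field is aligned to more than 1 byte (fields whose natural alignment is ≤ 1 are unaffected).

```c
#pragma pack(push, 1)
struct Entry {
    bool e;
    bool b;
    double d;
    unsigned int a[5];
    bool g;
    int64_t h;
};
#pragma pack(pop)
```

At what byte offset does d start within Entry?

2

@0: e [1B, align 1] → 1
@1: b [1B, align 1] → 2
@2: d [8B, align 1] → 10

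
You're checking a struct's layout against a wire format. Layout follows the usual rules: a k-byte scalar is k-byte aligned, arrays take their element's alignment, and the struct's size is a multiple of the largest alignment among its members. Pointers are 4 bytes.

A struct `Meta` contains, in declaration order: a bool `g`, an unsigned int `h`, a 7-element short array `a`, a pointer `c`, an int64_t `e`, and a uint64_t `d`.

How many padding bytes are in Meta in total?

@0: g [1B, align 1] → 1
+3 pad (align 4)
@4: h [4B, align 4] → 8
@8: a [14B, align 2] → 22
+2 pad (align 4)
@24: c [4B, align 4] → 28
+4 pad (align 8)
@32: e [8B, align 8] → 40
@40: d [8B, align 8] → 48
size 48, align 8
data bytes 39, size 48 → padding 9

9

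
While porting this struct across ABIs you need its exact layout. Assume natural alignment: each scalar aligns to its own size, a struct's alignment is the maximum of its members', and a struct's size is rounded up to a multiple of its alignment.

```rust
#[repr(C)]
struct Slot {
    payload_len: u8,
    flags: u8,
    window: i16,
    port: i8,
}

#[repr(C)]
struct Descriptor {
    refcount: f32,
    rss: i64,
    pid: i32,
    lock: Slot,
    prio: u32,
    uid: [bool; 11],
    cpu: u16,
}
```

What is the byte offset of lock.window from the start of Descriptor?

Slot: payload_len at 0 (size 1, align 1) → ends 1; flags at 1 (size 1, align 1) → ends 2; window at 2 (size 2, align 2) → ends 4; port at 4 (size 1, align 1) → ends 5; tail pad 1 to reach multiple of 2; total 6 bytes, alignment 2
refcount at 0 (size 4, align 4) → ends 4
pad 4 to align 8 for rss
rss at 8 (size 8, align 8) → ends 16
pid at 16 (size 4, align 4) → ends 20
lock at 20 (size 6, align 2) → ends 26
within Slot: window at 2
20 + 2 = 22

22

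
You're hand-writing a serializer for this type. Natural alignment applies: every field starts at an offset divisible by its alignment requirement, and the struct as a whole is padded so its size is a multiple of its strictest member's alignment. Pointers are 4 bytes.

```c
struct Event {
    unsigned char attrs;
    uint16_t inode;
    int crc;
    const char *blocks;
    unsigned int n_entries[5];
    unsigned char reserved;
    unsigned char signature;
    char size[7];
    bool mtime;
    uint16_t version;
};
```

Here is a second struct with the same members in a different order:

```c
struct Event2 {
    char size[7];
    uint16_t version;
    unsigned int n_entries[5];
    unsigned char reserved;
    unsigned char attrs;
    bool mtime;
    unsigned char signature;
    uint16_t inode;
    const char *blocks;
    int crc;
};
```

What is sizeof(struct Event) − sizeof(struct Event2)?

attrs at 0 (size 1, align 1) → ends 1
pad 1 to align 2 for inode
inode at 2 (size 2, align 2) → ends 4
crc at 4 (size 4, align 4) → ends 8
blocks at 8 (size 4, align 4) → ends 12
n_entries at 12 (size 20, align 4) → ends 32
reserved at 32 (size 1, align 1) → ends 33
signature at 33 (size 1, align 1) → ends 34
size at 34 (size 7, align 1) → ends 41
mtime at 41 (size 1, align 1) → ends 42
version at 42 (size 2, align 2) → ends 44
total 44 bytes, alignment 4
— Event2 —
size at 0 (size 7, align 1) → ends 7
pad 1 to align 2 for version
version at 8 (size 2, align 2) → ends 10
pad 2 to align 4 for n_entries
n_entries at 12 (size 20, align 4) → ends 32
reserved at 32 (size 1, align 1) → ends 33
attrs at 33 (size 1, align 1) → ends 34
mtime at 34 (size 1, align 1) → ends 35
signature at 35 (size 1, align 1) → ends 36
inode at 36 (size 2, align 2) → ends 38
pad 2 to align 4 for blocks
blocks at 40 (size 4, align 4) → ends 44
crc at 44 (size 4, align 4) → ends 48
total 48 bytes, alignment 4
44 − 48 = -4

-4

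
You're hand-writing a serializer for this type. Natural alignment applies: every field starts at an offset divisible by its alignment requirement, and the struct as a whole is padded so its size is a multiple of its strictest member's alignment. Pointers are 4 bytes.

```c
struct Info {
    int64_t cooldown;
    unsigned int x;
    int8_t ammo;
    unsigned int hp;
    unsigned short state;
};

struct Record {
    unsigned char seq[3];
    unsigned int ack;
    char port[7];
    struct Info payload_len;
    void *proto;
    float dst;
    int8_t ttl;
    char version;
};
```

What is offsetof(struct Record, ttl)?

48

Info: cooldown at 0 (size 8, align 8) → ends 8; x at 8 (size 4, align 4) → ends 12; ammo at 12 (size 1, align 1) → ends 13; pad 3 to align 4 for hp; hp at 16 (size 4, align 4) → ends 20; state at 20 (size 2, align 2) → ends 22; tail pad 2 to reach multiple of 8; total 24 bytes, alignment 8
seq at 0 (size 3, align 1) → ends 3
pad 1 to align 4 for ack
ack at 4 (size 4, align 4) → ends 8
port at 8 (size 7, align 1) → ends 15
pad 1 to align 8 for payload_len
payload_len at 16 (size 24, align 8) → ends 40
proto at 40 (size 4, align 4) → ends 44
dst at 44 (size 4, align 4) → ends 48
ttl at 48 (size 1, align 1) → ends 49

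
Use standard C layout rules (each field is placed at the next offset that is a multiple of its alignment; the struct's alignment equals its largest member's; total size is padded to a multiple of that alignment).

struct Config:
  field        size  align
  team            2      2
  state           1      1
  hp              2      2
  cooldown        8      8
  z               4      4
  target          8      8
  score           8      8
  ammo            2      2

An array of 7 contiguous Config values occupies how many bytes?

336

@0: team [2B, align 2] → 2
@2: state [1B, align 1] → 3
+1 pad (align 2)
@4: hp [2B, align 2] → 6
+2 pad (align 8)
@8: cooldown [8B, align 8] → 16
@16: z [4B, align 4] → 20
+4 pad (align 8)
@24: target [8B, align 8] → 32
@32: score [8B, align 8] → 40
@40: ammo [2B, align 2] → 42
+6 tail pad (align 8)
size 48, align 8
array of 7: 7 × 48 = 336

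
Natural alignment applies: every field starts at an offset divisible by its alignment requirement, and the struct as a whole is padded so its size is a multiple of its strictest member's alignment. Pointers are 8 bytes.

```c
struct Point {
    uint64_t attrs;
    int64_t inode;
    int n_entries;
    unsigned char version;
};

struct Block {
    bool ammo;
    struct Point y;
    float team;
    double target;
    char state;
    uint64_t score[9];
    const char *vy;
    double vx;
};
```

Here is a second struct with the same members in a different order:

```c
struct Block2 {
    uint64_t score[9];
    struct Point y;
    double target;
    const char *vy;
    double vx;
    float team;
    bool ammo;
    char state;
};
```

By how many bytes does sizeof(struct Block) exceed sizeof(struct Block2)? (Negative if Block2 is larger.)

Point: attrs at 0 (size 8, align 8) → ends 8; inode at 8 (size 8, align 8) → ends 16; n_entries at 16 (size 4, align 4) → ends 20; version at 20 (size 1, align 1) → ends 21; tail pad 3 to reach multiple of 8; total 24 bytes, alignment 8
ammo at 0 (size 1, align 1) → ends 1
pad 7 to align 8 for y
y at 8 (size 24, align 8) → ends 32
team at 32 (size 4, align 4) → ends 36
pad 4 to align 8 for target
target at 40 (size 8, align 8) → ends 48
state at 48 (size 1, align 1) → ends 49
pad 7 to align 8 for score
score at 56 (size 72, align 8) → ends 128
vy at 128 (size 8, align 8) → ends 136
vx at 136 (size 8, align 8) → ends 144
total 144 bytes, alignment 8
— Block2 —
score at 0 (size 72, align 8) → ends 72
y at 72 (size 24, align 8) → ends 96
target at 96 (size 8, align 8) → ends 104
vy at 104 (size 8, align 8) → ends 112
vx at 112 (size 8, align 8) → ends 120
team at 120 (size 4, align 4) → ends 124
ammo at 124 (size 1, align 1) → ends 125
state at 125 (size 1, align 1) → ends 126
tail pad 2 to reach multiple of 8
total 128 bytes, alignment 8
144 − 128 = 16

16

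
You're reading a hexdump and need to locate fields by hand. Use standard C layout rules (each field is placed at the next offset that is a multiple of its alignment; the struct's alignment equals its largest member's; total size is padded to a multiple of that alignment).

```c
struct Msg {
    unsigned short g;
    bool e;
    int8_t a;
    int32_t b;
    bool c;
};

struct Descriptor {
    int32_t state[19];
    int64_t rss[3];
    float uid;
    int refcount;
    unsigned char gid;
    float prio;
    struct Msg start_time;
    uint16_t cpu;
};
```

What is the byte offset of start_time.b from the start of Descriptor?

Msg: g at 0 (size 2, align 2) → ends 2; e at 2 (size 1, align 1) → ends 3; a at 3 (size 1, align 1) → ends 4; b at 4 (size 4, align 4) → ends 8; c at 8 (size 1, align 1) → ends 9; tail pad 3 to reach multiple of 4; total 12 bytes, alignment 4
state at 0 (size 76, align 4) → ends 76
pad 4 to align 8 for rss
rss at 80 (size 24, align 8) → ends 104
uid at 104 (size 4, align 4) → ends 108
refcount at 108 (size 4, align 4) → ends 112
gid at 112 (size 1, align 1) → ends 113
pad 3 to align 4 for prio
prio at 116 (size 4, align 4) → ends 120
start_time at 120 (size 12, align 4) → ends 132
within Msg: b at 4
120 + 4 = 124

124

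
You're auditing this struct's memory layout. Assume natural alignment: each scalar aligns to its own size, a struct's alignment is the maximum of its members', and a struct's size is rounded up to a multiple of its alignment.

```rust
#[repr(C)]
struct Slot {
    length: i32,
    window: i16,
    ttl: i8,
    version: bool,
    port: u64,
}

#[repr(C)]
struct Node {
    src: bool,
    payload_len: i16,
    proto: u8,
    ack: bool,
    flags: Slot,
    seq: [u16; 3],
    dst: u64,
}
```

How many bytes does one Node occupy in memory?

Slot: 0..4  length  (4B, 4-aligned); 4..6  window  (2B, 2-aligned); 6..7  ttl  (1B, 1-aligned); 7..8  version  (1B, 1-aligned); 8..16  port  (8B, 8-aligned); sizeof = 16, alignof = 8
0..1  src  (1B, 1-aligned)
1..2  -- padding (1B)
2..4  payload_len  (2B, 2-aligned)
4..5  proto  (1B, 1-aligned)
5..6  ack  (1B, 1-aligned)
6..8  -- padding (2B)
8..24  flags  (16B, 8-aligned)
24..30  seq  (6B, 2-aligned)
30..32  -- padding (2B)
32..40  dst  (8B, 8-aligned)
sizeof = 40, alignof = 8

40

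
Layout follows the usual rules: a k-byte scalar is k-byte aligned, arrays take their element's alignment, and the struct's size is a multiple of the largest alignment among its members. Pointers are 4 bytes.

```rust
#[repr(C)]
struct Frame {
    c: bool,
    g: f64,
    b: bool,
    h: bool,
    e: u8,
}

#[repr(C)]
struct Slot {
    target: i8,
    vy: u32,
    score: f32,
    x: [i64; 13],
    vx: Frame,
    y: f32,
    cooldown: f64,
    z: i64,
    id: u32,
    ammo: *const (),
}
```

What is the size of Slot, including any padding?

176 bytes

Frame: @0: c [1B, align 1] → 1; +7 pad (align 8); @8: g [8B, align 8] → 16; @16: b [1B, align 1] → 17; @17: h [1B, align 1] → 18; @18: e [1B, align 1] → 19; +5 tail pad (align 8); size 24, align 8
@0: target [1B, align 1] → 1
+3 pad (align 4)
@4: vy [4B, align 4] → 8
@8: score [4B, align 4] → 12
+4 pad (align 8)
@16: x [104B, align 8] → 120
@120: vx [24B, align 8] → 144
@144: y [4B, align 4] → 148
+4 pad (align 8)
@152: cooldown [8B, align 8] → 160
@160: z [8B, align 8] → 168
@168: id [4B, align 4] → 172
@172: ammo [4B, align 4] → 176
size 176, align 8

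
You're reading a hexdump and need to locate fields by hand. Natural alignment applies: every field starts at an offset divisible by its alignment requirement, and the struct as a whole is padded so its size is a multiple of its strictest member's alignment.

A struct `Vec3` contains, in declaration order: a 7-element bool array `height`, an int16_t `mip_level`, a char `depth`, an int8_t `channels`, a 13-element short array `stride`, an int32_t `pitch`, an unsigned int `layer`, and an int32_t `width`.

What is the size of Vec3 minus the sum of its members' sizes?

3

height at 0 (size 7, align 1) → ends 7
pad 1 to align 2 for mip_level
mip_level at 8 (size 2, align 2) → ends 10
depth at 10 (size 1, align 1) → ends 11
channels at 11 (size 1, align 1) → ends 12
stride at 12 (size 26, align 2) → ends 38
pad 2 to align 4 for pitch
pitch at 40 (size 4, align 4) → ends 44
layer at 44 (size 4, align 4) → ends 48
width at 48 (size 4, align 4) → ends 52
total 52 bytes, alignment 4
data bytes 49, size 52 → padding 3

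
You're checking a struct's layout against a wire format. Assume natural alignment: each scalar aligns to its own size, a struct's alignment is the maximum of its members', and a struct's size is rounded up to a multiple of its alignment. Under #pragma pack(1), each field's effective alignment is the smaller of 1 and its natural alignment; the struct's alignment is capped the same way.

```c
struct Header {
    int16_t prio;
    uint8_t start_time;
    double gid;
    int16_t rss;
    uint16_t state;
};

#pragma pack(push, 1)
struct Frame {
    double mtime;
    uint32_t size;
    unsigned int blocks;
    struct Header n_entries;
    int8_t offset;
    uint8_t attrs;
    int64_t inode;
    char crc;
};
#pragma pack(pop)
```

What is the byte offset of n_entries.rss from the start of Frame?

Header: 0..2  prio  (2B, 2-aligned); 2..3  start_time  (1B, 1-aligned); 3..8  -- padding (5B); 8..16  gid  (8B, 8-aligned); 16..18  rss  (2B, 2-aligned); 18..20  state  (2B, 2-aligned); 20..24  -- tail padding (4B); sizeof = 24, alignof = 8
0..8  mtime  (8B, 1-aligned)
8..12  size  (4B, 1-aligned)
12..16  blocks  (4B, 1-aligned)
16..40  n_entries  (24B, 1-aligned)
within Header: rss at 16
16 + 16 = 32

32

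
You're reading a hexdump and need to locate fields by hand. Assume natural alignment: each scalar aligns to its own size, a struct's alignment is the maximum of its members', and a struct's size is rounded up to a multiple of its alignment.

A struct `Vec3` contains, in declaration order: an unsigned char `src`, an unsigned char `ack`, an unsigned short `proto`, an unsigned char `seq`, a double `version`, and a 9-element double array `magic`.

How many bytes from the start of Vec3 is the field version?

src at 0 (size 1, align 1) → ends 1
ack at 1 (size 1, align 1) → ends 2
proto at 2 (size 2, align 2) → ends 4
seq at 4 (size 1, align 1) → ends 5
pad 3 to align 8 for version
version at 8 (size 8, align 8) → ends 16

8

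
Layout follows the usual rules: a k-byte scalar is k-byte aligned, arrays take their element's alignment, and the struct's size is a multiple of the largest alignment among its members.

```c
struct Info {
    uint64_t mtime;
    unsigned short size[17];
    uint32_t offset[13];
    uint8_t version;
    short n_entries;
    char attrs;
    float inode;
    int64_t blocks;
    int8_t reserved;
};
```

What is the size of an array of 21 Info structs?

2688

mtime at 0 (size 8, align 8) → ends 8
size at 8 (size 34, align 2) → ends 42
pad 2 to align 4 for offset
offset at 44 (size 52, align 4) → ends 96
version at 96 (size 1, align 1) → ends 97
pad 1 to align 2 for n_entries
n_entries at 98 (size 2, align 2) → ends 100
attrs at 100 (size 1, align 1) → ends 101
pad 3 to align 4 for inode
inode at 104 (size 4, align 4) → ends 108
pad 4 to align 8 for blocks
blocks at 112 (size 8, align 8) → ends 120
reserved at 120 (size 1, align 1) → ends 121
tail pad 7 to reach multiple of 8
total 128 bytes, alignment 8
array of 21: 21 × 128 = 2688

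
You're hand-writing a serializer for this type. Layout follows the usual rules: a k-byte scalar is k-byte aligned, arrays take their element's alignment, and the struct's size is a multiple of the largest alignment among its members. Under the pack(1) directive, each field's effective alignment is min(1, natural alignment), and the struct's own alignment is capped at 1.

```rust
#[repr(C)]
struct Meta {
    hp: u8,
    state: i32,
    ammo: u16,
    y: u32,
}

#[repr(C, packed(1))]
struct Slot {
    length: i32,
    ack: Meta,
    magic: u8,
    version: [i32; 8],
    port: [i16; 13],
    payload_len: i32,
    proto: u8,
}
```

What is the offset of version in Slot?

Meta: 0..1  hp  (1B, 1-aligned); 1..4  -- padding (3B); 4..8  state  (4B, 4-aligned); 8..10  ammo  (2B, 2-aligned); 10..12  -- padding (2B); 12..16  y  (4B, 4-aligned); sizeof = 16, alignof = 4
0..4  length  (4B, 1-aligned)
4..20  ack  (16B, 1-aligned)
20..21  magic  (1B, 1-aligned)
21..53  version  (32B, 1-aligned)

21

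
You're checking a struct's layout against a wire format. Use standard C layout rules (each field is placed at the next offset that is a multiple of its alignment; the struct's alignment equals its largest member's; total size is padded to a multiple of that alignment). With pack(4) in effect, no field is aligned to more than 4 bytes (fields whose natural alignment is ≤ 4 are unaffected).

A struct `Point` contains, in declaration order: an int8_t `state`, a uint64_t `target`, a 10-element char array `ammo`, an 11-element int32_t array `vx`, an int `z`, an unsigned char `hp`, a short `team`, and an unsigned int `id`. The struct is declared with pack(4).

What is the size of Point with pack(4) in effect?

0..1  state  (1B, 1-aligned)
1..4  -- padding (3B)
4..12  target  (8B, 4-aligned)
12..22  ammo  (10B, 1-aligned)
22..24  -- padding (2B)
24..68  vx  (44B, 4-aligned)
68..72  z  (4B, 4-aligned)
72..73  hp  (1B, 1-aligned)
73..74  -- padding (1B)
74..76  team  (2B, 2-aligned)
76..80  id  (4B, 4-aligned)
sizeof = 80, alignof = 4

80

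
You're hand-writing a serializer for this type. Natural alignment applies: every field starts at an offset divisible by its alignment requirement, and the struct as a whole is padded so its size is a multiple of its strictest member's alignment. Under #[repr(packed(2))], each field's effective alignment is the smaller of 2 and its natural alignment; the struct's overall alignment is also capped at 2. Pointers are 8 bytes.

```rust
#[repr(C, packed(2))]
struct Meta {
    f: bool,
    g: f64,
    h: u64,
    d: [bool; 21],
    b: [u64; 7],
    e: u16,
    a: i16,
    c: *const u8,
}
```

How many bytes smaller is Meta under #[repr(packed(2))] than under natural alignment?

natural layout:
  0..1  f  (1B, 1-aligned)
  1..8  -- padding (7B)
  8..16  g  (8B, 8-aligned)
  16..24  h  (8B, 8-aligned)
  24..45  d  (21B, 1-aligned)
  45..48  -- padding (3B)
  48..104  b  (56B, 8-aligned)
  104..106  e  (2B, 2-aligned)
  106..108  a  (2B, 2-aligned)
  108..112  -- padding (4B)
  112..120  c  (8B, 8-aligned)
  sizeof = 120, alignof = 8
packed(2) layout:
  0..1  f  (1B, 1-aligned)
  1..2  -- padding (1B)
  2..10  g  (8B, 2-aligned)
  10..18  h  (8B, 2-aligned)
  18..39  d  (21B, 1-aligned)
  39..40  -- padding (1B)
  40..96  b  (56B, 2-aligned)
  96..98  e  (2B, 2-aligned)
  98..100  a  (2B, 2-aligned)
  100..108  c  (8B, 2-aligned)
  sizeof = 108, alignof = 2
120 − 108 = 12

12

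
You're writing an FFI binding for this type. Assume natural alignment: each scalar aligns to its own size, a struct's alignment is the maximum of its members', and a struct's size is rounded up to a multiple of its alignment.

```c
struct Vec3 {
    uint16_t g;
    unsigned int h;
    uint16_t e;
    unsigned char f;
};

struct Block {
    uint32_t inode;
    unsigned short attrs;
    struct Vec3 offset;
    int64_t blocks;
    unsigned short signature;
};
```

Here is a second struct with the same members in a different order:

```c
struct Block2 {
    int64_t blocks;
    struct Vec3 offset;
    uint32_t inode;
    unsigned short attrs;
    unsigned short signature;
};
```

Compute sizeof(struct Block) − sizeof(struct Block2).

8

Vec3: 0..2  g  (2B, 2-aligned); 2..4  -- padding (2B); 4..8  h  (4B, 4-aligned); 8..10  e  (2B, 2-aligned); 10..11  f  (1B, 1-aligned); 11..12  -- tail padding (1B); sizeof = 12, alignof = 4
0..4  inode  (4B, 4-aligned)
4..6  attrs  (2B, 2-aligned)
6..8  -- padding (2B)
8..20  offset  (12B, 4-aligned)
20..24  -- padding (4B)
24..32  blocks  (8B, 8-aligned)
32..34  signature  (2B, 2-aligned)
34..40  -- tail padding (6B)
sizeof = 40, alignof = 8
— Block2 —
0..8  blocks  (8B, 8-aligned)
8..20  offset  (12B, 4-aligned)
20..24  inode  (4B, 4-aligned)
24..26  attrs  (2B, 2-aligned)
26..28  signature  (2B, 2-aligned)
28..32  -- tail padding (4B)
sizeof = 32, alignof = 8
40 − 32 = 8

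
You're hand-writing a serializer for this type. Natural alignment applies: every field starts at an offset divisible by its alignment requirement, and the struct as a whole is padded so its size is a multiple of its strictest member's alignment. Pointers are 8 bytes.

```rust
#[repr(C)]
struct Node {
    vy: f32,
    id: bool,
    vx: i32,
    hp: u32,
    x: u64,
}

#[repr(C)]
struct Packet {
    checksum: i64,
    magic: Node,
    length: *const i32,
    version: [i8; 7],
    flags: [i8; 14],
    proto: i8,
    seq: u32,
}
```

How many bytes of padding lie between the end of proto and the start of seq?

Node: vy at 0 (size 4, align 4) → ends 4; id at 4 (size 1, align 1) → ends 5; pad 3 to align 4 for vx; vx at 8 (size 4, align 4) → ends 12; hp at 12 (size 4, align 4) → ends 16; x at 16 (size 8, align 8) → ends 24; total 24 bytes, alignment 8
checksum at 0 (size 8, align 8) → ends 8
magic at 8 (size 24, align 8) → ends 32
length at 32 (size 8, align 8) → ends 40
version at 40 (size 7, align 1) → ends 47
flags at 47 (size 14, align 1) → ends 61
proto at 61 (size 1, align 1) → ends 62
pad 2 to align 4 for seq
seq at 64 (size 4, align 4) → ends 68

2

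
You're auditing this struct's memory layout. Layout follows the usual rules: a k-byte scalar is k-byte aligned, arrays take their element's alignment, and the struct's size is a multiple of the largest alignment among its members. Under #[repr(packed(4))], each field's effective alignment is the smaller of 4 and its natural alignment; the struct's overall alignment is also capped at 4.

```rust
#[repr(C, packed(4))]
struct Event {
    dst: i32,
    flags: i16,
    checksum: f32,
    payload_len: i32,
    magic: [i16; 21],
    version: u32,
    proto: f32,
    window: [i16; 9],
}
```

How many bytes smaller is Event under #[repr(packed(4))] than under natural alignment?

natural layout:
  0..4  dst  (4B, 4-aligned)
  4..6  flags  (2B, 2-aligned)
  6..8  -- padding (2B)
  8..12  checksum  (4B, 4-aligned)
  12..16  payload_len  (4B, 4-aligned)
  16..58  magic  (42B, 2-aligned)
  58..60  -- padding (2B)
  60..64  version  (4B, 4-aligned)
  64..68  proto  (4B, 4-aligned)
  68..86  window  (18B, 2-aligned)
  86..88  -- tail padding (2B)
  sizeof = 88, alignof = 4
packed(4) layout:
  0..4  dst  (4B, 4-aligned)
  4..6  flags  (2B, 2-aligned)
  6..8  -- padding (2B)
  8..12  checksum  (4B, 4-aligned)
  12..16  payload_len  (4B, 4-aligned)
  16..58  magic  (42B, 2-aligned)
  58..60  -- padding (2B)
  60..64  version  (4B, 4-aligned)
  64..68  proto  (4B, 4-aligned)
  68..86  window  (18B, 2-aligned)
  86..88  -- tail padding (2B)
  sizeof = 88, alignof = 4
88 − 88 = 0

0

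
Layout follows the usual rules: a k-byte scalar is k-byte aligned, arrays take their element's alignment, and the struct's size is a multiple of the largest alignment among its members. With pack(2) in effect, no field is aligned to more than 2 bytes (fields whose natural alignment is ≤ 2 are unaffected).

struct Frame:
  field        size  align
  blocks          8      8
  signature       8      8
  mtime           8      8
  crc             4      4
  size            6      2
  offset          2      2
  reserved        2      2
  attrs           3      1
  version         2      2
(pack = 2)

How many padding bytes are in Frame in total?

@0: blocks [8B, align 2] → 8
@8: signature [8B, align 2] → 16
@16: mtime [8B, align 2] → 24
@24: crc [4B, align 2] → 28
@28: size [6B, align 2] → 34
@34: offset [2B, align 2] → 36
@36: reserved [2B, align 2] → 38
@38: attrs [3B, align 1] → 41
+1 pad (align 2)
@42: version [2B, align 2] → 44
size 44, align 2
data bytes 43, size 44 → padding 1

1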